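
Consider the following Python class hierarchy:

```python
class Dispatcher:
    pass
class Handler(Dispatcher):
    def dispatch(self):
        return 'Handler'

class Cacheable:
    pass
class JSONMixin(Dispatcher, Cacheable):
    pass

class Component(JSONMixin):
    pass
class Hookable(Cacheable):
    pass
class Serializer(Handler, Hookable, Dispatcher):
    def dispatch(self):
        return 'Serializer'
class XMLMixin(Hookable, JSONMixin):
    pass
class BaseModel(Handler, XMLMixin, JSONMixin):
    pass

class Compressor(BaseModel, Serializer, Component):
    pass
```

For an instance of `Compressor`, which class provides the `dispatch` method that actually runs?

Serializer

L[Compressor] = Compressor + merge(L[BaseModel], L[Serializer], L[Component], [BaseModel Serializer Component])
  take BaseModel:  [BaseModel Handler XMLMixin Hookable JSONMixin Dispatcher Cacheable object] + [Serializer Handler Hookable Dispatcher Cacheable object] + [Component JSONMixin Dispatcher Cacheable object] + [BaseModel Serializer Component]
  take Serializer:  [Handler XMLMixin Hookable JSONMixin Dispatcher Cacheable object] + [Serializer Handler Hookable Dispatcher Cacheable object] + [Component JSONMixin Dispatcher Cacheable object] + [Serializer Component]
  take Handler:  [Handler XMLMixin Hookable JSONMixin Dispatcher Cacheable object] + [Handler Hookable Dispatcher Cacheable object] + [Component JSONMixin Dispatcher Cacheable object] + [Component]
  take XMLMixin:  [XMLMixin Hookable JSONMixin Dispatcher Cacheable object] + [Hookable Dispatcher Cacheable object] + [Component JSONMixin Dispatcher Cacheable object] + [Component]
  take Hookable:  [Hookable JSONMixin Dispatcher Cacheable object] + [Hookable Dispatcher Cacheable object] + [Component JSONMixin Dispatcher Cacheable object] + [Component]
  take Component:  [JSONMixin Dispatcher Cacheable object] + [Dispatcher Cacheable object] + [Component JSONMixin Dispatcher Cacheable object] + [Component]
  take JSONMixin:  [JSONMixin Dispatcher Cacheable object] + [Dispatcher Cacheable object] + [JSONMixin Dispatcher Cacheable object]
  take Dispatcher:  [Dispatcher Cacheable object] + [Dispatcher Cacheable object] + [Dispatcher Cacheable object]
  take Cacheable:  [Cacheable object] + [Cacheable object] + [Cacheable object]
  take object:  [object] + [object] + [object]
MRO: Compressor BaseModel Serializer Handler XMLMixin Hookable Component JSONMixin Dispatcher Cacheable object
dispatch is defined in: Handler, Serializer. First along the MRO is Serializer.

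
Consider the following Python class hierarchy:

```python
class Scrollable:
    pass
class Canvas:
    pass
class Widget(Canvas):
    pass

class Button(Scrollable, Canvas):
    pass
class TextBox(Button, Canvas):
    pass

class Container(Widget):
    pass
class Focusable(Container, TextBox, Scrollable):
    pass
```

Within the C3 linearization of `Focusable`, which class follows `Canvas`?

object

L[Focusable] = Focusable + merge(L[Container], L[TextBox], L[Scrollable], [Container TextBox Scrollable])
  take Container:  [Container Widget Canvas object] + [TextBox Button Scrollable Canvas object] + [Scrollable object] + [Container TextBox Scrollable]
  take Widget:  [Widget Canvas object] + [TextBox Button Scrollable Canvas object] + [Scrollable object] + [TextBox Scrollable]
  take TextBox:  [Canvas object] + [TextBox Button Scrollable Canvas object] + [Scrollable object] + [TextBox Scrollable]
  take Button:  [Canvas object] + [Button Scrollable Canvas object] + [Scrollable object] + [Scrollable]
  take Scrollable:  [Canvas object] + [Scrollable Canvas object] + [Scrollable object] + [Scrollable]
  take Canvas:  [Canvas object] + [Canvas object] + [object]
  take object:  [object] + [object] + [object]
MRO: Focusable Container Widget TextBox Button Scrollable Canvas object
Canvas is at position 6; next is object.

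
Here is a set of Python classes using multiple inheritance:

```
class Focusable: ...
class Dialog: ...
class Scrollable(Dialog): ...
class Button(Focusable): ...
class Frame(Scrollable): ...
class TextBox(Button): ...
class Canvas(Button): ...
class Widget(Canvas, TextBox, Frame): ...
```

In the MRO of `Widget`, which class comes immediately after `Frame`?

L[Widget] = Widget + merge(L[Canvas], L[TextBox], L[Frame], [Canvas TextBox Frame])
  take Canvas:  [Canvas Button Focusable object] + [TextBox Button Focusable object] + [Frame Scrollable Dialog object] + [Canvas TextBox Frame]
  take TextBox:  [Button Focusable object] + [TextBox Button Focusable object] + [Frame Scrollable Dialog object] + [TextBox Frame]
  take Button:  [Button Focusable object] + [Button Focusable object] + [Frame Scrollable Dialog object] + [Frame]
  take Focusable:  [Focusable object] + [Focusable object] + [Frame Scrollable Dialog object] + [Frame]
  take Frame:  [object] + [object] + [Frame Scrollable Dialog object] + [Frame]
  take Scrollable:  [object] + [object] + [Scrollable Dialog object]
  take Dialog:  [object] + [object] + [Dialog object]
  take object:  [object] + [object] + [object]
MRO: Widget Canvas TextBox Button Focusable Frame Scrollable Dialog object
Frame is at position 5; next is Scrollable.

Scrollable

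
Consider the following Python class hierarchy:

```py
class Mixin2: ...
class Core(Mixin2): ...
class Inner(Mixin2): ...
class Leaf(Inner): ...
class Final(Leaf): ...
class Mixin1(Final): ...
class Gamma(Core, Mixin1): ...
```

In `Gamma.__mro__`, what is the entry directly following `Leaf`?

L[Gamma] = Gamma + merge(L[Core], L[Mixin1], [Core Mixin1])
  take Core:  [Core Mixin2 object] + [Mixin1 Final Leaf Inner Mixin2 object] + [Core Mixin1]
  take Mixin1:  [Mixin2 object] + [Mixin1 Final Leaf Inner Mixin2 object] + [Mixin1]
  take Final:  [Mixin2 object] + [Final Leaf Inner Mixin2 object]
  take Leaf:  [Mixin2 object] + [Leaf Inner Mixin2 object]
  take Inner:  [Mixin2 object] + [Inner Mixin2 object]
  take Mixin2:  [Mixin2 object] + [Mixin2 object]
  take object:  [object] + [object]
MRO: Gamma Core Mixin1 Final Leaf Inner Mixin2 object
Leaf is at position 4; next is Inner.

Inner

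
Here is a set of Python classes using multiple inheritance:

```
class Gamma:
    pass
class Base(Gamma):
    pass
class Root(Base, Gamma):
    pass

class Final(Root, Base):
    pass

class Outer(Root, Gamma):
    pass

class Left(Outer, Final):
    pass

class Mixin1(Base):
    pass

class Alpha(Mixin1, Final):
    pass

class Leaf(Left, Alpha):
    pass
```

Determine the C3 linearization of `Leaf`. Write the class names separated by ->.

Leaf -> Left -> Outer -> Alpha -> Mixin1 -> Final -> Root -> Base -> Gamma -> object

L[Leaf] = Leaf + merge(L[Left], L[Alpha], [Left Alpha])
  take Left:  [Left Outer Final Root Base Gamma object] + [Alpha Mixin1 Final Root Base Gamma object] + [Left Alpha]
  take Outer:  [Outer Final Root Base Gamma object] + [Alpha Mixin1 Final Root Base Gamma object] + [Alpha]
  take Alpha:  [Final Root Base Gamma object] + [Alpha Mixin1 Final Root Base Gamma object] + [Alpha]
  take Mixin1:  [Final Root Base Gamma object] + [Mixin1 Final Root Base Gamma object]
  take Final:  [Final Root Base Gamma object] + [Final Root Base Gamma object]
  take Root:  [Root Base Gamma object] + [Root Base Gamma object]
  take Base:  [Base Gamma object] + [Base Gamma object]
  take Gamma:  [Gamma object] + [Gamma object]
  take object:  [object] + [object]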